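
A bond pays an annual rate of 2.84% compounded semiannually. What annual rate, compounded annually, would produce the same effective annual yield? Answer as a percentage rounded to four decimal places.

2.8602%

EAR = (1 + 0.0284/2)^2 − 1 = 0.028602.
Compounded annually, the equivalent nominal rate is the EAR itself: 2.8602%.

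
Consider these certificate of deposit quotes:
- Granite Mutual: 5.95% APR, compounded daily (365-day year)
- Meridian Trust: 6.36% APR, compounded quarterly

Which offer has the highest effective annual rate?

Granite Mutual: (1 + 0.0595/365)^365 − 1 = 6.130%
Meridian Trust: (1 + 0.0636/4)^4 − 1 = 6.513%
The highest effective annual rate is Meridian Trust at 6.513%.

Meridian Trust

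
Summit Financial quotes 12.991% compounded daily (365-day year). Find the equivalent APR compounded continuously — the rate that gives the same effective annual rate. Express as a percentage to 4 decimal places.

EAR = (1 + 0.12991/365)^365 − 1 = 0.138700.
Equivalent continuous rate: r = ln(1 + 0.138700) = 0.129887 = 12.9887%.

12.9887%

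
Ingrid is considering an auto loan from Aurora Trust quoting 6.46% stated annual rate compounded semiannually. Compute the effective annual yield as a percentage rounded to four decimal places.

EAR = (1 + 0.0646/2)^2 − 1.
= (1 + 0.032300)^2 − 1 = 1.065643 − 1 = 6.5643%.

6.5643%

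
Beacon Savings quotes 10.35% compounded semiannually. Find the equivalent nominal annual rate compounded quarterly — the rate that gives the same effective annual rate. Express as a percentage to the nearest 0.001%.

EAR = (1 + 0.1035/2)^2 − 1 = 0.106178.
Solve (1 + r/4)^4 = 1.106178: r/4 = 1.106178^(1/4) − 1 = 0.025549, so r = 0.102195 = 10.219%.

10.219%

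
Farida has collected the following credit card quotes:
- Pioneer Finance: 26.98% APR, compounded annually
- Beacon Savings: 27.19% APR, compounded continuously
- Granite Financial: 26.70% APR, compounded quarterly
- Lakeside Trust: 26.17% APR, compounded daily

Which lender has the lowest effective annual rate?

Pioneer Finance

Pioneer Finance: compounded annually, EAR = 26.980%
Beacon Savings: e^0.2719 − 1 = 31.246%
Granite Financial: (1 + 0.2670/4)^4 − 1 = 29.494%
Lakeside Trust: (1 + 0.2617/365)^365 − 1 = 29.901%
The lowest effective annual rate is Pioneer Finance at 26.980%.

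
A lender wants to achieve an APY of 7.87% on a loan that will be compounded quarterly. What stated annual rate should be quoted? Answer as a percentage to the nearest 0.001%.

7.648%

(1 + r/4)^4 − 1 = 0.0787, so 1 + r/4 = 1.0787^(1/4).
r/4 = 0.019120, so r = 0.076479 = 7.648%.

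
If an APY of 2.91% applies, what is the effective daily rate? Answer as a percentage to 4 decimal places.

0.0079%

The per-day rate i satisfies (1 + i)^365 = 1 + 0.0291.
i = 1.0291^(1/365) − 1 = 0.0000786 = 0.0079%.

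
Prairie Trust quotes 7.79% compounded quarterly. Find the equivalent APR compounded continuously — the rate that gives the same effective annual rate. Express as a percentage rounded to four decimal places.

7.7151%

EAR = (1 + 0.0779/4)^4 − 1 = 0.080205.
Equivalent continuous rate: r = ln(1 + 0.080205) = 0.077151 = 7.7151%.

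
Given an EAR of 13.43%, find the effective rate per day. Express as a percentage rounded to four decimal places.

The per-day rate i satisfies (1 + i)^365 = 1 + 0.1343.
i = 1.1343^(1/365) − 1 = 0.0003453 = 0.0345%.

0.0345%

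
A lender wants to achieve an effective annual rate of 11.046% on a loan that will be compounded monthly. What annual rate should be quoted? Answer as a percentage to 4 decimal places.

(1 + r/12)^12 − 1 = 0.11046, so 1 + r/12 = 1.11046^(1/12).
r/12 = 0.008769, so r = 0.105233 = 10.5233%.

10.5233%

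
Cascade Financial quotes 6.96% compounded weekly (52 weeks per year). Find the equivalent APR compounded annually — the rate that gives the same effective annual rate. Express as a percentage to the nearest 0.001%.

7.203%

EAR = (1 + 0.0696/52)^52 − 1 = 0.072029.
Compounded annually, the equivalent nominal rate is the EAR itself: 7.203%.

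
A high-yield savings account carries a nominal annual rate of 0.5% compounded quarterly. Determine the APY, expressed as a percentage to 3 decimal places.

0.501%

EAR = (1 + 0.005/4)^4 − 1.
= 1.005009 − 1 = 0.501%.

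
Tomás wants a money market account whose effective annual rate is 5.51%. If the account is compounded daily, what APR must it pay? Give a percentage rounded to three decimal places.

5.364%

(1 + r/365)^365 − 1 = 0.0551, so 1 + r/365 = 1.0551^(1/365).
r/365 = 0.000147, so r = 0.053639 = 5.364%.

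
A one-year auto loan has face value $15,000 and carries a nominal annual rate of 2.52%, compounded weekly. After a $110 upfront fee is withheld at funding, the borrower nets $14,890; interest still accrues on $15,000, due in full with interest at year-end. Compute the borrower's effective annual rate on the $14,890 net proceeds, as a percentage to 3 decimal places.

3.309%

Amount owed after one year: 15,000 × (1 + 0.0252/52)^52 = 15,000 × 1.025514 = $15,382.71.
Effective rate on net proceeds: 15,382.71 / 14,890 − 1 = 0.033090 = 3.309%.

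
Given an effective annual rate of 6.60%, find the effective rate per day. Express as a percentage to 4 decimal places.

The per-day rate i satisfies (1 + i)^365 = 1 + 0.0660.
i = 1.0660^(1/365) − 1 = 0.0001751 = 0.0175%.

0.0175%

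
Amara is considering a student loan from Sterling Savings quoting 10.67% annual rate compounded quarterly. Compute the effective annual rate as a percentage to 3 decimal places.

11.105%

EAR = (1 + 0.1067/4)^4 − 1.
= 1.111046 − 1 = 11.105%.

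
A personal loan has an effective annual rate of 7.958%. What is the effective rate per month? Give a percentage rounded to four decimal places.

The per-month rate i satisfies (1 + i)^12 = 1 + 0.07958.
i = 1.07958^(1/12) − 1 = 0.0064014 = 0.6401%.

0.6401%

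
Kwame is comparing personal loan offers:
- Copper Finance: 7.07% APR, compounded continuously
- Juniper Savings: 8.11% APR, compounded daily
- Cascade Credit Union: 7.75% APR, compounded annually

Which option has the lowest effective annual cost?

Copper Finance

Copper Finance: e^0.0707 − 1 = 7.326%
Juniper Savings: (1 + 0.0811/365)^365 − 1 = 8.447%
Cascade Credit Union: compounded annually, EAR = 7.750%
The lowest effective annual rate is Copper Finance at 7.326%.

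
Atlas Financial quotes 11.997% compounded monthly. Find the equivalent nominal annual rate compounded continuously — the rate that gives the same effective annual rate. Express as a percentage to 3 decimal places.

EAR = (1 + 0.11997/12)^12 − 1 = 0.126792.
Equivalent continuous rate: r = ln(1 + 0.126792) = 0.119374 = 11.937%.

11.937%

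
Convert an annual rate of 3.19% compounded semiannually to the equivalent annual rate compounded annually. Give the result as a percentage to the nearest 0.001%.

3.215%

EAR = (1 + 0.0319/2)^2 − 1 = 0.032154.
Compounded annually, the equivalent nominal rate is the EAR itself: 3.215%.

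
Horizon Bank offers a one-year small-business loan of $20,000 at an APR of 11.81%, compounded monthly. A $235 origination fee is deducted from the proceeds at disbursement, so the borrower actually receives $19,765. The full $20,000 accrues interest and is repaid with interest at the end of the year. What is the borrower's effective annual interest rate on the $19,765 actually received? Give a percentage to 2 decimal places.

13.81%

Amount owed after one year: 20,000 × (1 + 0.1181/12)^12 = 20,000 × 1.124707 = $22,494.14.
Effective rate on net proceeds: 22,494.14 / 19,765 − 1 = 0.138080 = 13.81%.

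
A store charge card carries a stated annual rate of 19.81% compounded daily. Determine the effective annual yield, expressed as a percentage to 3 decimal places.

21.902%

EAR = (1 + 0.1981/365)^365 − 1.
= (1 + 0.000543)^365 − 1 = 1.219019 − 1 = 21.902%.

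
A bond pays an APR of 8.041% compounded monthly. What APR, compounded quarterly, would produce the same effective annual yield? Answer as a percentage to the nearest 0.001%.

8.095%

EAR = (1 + 0.08041/12)^12 − 1 = 0.083441.
Solve (1 + r/4)^4 = 1.083441: r/4 = 1.083441^(1/4) − 1 = 0.020238, so r = 0.080950 = 8.095%.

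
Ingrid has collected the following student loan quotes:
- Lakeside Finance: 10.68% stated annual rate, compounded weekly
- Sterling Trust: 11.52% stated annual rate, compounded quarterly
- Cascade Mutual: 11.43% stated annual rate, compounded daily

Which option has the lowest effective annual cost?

Lakeside Finance

Lakeside Finance: (1 + 0.1068/52)^52 − 1 = 11.259%
Sterling Trust: (1 + 0.1152/4)^4 − 1 = 12.027%
Cascade Mutual: (1 + 0.1143/365)^365 − 1 = 12.107%
The lowest effective annual rate is Lakeside Finance at 11.259%.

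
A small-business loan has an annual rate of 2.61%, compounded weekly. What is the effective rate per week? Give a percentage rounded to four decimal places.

0.0502%

With a nominal annual rate compounded weekly, the periodic rate is the nominal rate divided by 52.
i = 0.0261 / 52 = 0.0005019 = 0.0502%.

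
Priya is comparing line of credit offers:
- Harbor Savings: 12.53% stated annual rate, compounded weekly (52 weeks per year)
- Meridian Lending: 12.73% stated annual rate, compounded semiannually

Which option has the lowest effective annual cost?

Meridian Lending

Harbor Savings: (1 + 0.1253/52)^52 − 1 = 13.332%
Meridian Lending: (1 + 0.1273/2)^2 − 1 = 13.135%
The lowest effective annual rate is Meridian Lending at 13.135%.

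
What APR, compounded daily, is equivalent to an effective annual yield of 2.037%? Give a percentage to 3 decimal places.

2.017%

(1 + r/365)^365 − 1 = 0.02037, so 1 + r/365 = 1.02037^(1/365).
r/365 = 0.000055, so r = 0.020166 = 2.017%.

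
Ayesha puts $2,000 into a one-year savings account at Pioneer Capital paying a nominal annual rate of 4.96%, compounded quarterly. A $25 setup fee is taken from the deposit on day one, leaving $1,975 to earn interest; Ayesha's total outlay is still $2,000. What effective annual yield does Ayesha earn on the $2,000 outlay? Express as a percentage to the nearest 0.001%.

Value after one year: 1,975 × (1 + 0.0496/4)^4 = 1,975 × 1.050530 = $2,074.80.
Effective yield on the $2,000 outlay: 2,074.80 / 2,000 − 1 = 0.037399 = 3.740%.

3.740%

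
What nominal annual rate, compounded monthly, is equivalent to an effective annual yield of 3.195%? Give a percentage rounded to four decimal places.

3.1491%

(1 + r/12)^12 − 1 = 0.03195, so 1 + r/12 = 1.03195^(1/12).
r/12 = 0.002624, so r = 0.031491 = 3.1491%.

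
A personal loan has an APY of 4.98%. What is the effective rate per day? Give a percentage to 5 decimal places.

The per-day rate i satisfies (1 + i)^365 = 1 + 0.0498.
i = 1.0498^(1/365) − 1 = 0.0001332 = 0.01332%.

0.01332%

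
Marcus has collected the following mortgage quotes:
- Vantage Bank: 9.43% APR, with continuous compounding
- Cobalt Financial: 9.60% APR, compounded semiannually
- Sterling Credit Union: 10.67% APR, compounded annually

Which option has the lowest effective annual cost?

Cobalt Financial

Vantage Bank: e^0.0943 − 1 = 9.889%
Cobalt Financial: (1 + 0.0960/2)^2 − 1 = 9.830%
Sterling Credit Union: compounded annually, EAR = 10.670%
The lowest effective annual rate is Cobalt Financial at 9.830%.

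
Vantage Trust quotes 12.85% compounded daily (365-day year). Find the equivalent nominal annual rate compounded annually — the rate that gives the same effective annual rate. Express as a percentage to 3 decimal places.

13.710%

EAR = (1 + 0.1285/365)^365 − 1 = 0.137096.
Compounded annually, the equivalent nominal rate is the EAR itself: 13.710%.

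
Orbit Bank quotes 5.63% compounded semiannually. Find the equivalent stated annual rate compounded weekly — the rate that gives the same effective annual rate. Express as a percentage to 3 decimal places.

EAR = (1 + 0.0563/2)^2 − 1 = 0.057092.
Solve (1 + r/52)^52 = 1.057092: r/52 = 1.057092^(1/52) − 1 = 0.001068, so r = 0.055552 = 5.555%.

5.555%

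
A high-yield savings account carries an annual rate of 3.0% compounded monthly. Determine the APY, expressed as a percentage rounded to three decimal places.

3.042%

EAR = (1 + 0.030/12)^12 − 1.
= (1 + 0.002500)^12 − 1 = 1.030416 − 1 = 3.042%.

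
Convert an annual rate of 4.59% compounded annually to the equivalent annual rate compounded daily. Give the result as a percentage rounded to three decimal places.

Compounded annually, EAR = nominal = 0.045900.
Solve (1 + r/365)^365 = 1.045900: r/365 = 1.045900^(1/365) − 1 = 0.000123, so r = 0.044881 = 4.488%.

4.488%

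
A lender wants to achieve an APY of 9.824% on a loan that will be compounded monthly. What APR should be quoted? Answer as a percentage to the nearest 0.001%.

9.408%

(1 + r/12)^12 − 1 = 0.09824, so 1 + r/12 = 1.09824^(1/12).
r/12 = 0.007840, so r = 0.094076 = 9.408%.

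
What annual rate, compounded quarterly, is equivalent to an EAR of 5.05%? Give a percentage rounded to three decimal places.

(1 + r/4)^4 − 1 = 0.0505, so 1 + r/4 = 1.0505^(1/4).
r/4 = 0.012393, so r = 0.049571 = 4.957%.

4.957%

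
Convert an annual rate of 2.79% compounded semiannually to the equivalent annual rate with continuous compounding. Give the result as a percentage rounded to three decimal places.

2.771%

EAR = (1 + 0.0279/2)^2 − 1 = 0.028095.
Equivalent continuous rate: r = ln(1 + 0.028095) = 0.027707 = 2.771%.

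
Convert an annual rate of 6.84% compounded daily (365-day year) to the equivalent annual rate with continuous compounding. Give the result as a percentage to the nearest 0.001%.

EAR = (1 + 0.0684/365)^365 − 1 = 0.070787.
Equivalent continuous rate: r = ln(1 + 0.070787) = 0.068394 = 6.839%.

6.839%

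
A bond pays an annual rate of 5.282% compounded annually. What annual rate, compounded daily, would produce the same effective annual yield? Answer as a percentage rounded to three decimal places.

5.148%

Compounded annually, EAR = nominal = 0.052820.
Solve (1 + r/365)^365 = 1.052820: r/365 = 1.052820^(1/365) − 1 = 0.000141, so r = 0.051476 = 5.148%.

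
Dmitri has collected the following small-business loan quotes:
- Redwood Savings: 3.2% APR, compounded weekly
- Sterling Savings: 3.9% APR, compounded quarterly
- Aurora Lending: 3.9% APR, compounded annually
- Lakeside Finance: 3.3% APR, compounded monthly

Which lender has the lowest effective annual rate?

Redwood Savings: (1 + 0.032/52)^52 − 1 = 3.251%
Sterling Savings: (1 + 0.039/4)^4 − 1 = 3.957%
Aurora Lending: compounded annually, EAR = 3.900%
Lakeside Finance: (1 + 0.033/12)^12 − 1 = 3.350%
The lowest effective annual rate is Redwood Savings at 3.251%.

Redwood Savings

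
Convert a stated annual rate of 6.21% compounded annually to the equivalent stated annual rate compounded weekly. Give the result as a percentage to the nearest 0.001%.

Compounded annually, EAR = nominal = 0.062100.
Solve (1 + r/52)^52 = 1.062100: r/52 = 1.062100^(1/52) − 1 = 0.001159, so r = 0.060283 = 6.028%.

6.028%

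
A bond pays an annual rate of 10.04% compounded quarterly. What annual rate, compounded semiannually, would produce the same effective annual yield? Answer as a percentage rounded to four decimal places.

EAR = (1 + 0.1004/4)^4 − 1 = 0.104244.
Solve (1 + r/2)^2 = 1.104244: r/2 = 1.104244^(1/2) − 1 = 0.050830, so r = 0.101660 = 10.1660%.

10.1660%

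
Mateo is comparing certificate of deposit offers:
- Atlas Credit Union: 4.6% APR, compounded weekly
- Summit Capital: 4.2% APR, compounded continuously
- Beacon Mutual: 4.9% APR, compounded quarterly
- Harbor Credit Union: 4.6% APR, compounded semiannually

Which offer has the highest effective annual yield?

Beacon Mutual

Atlas Credit Union: (1 + 0.046/52)^52 − 1 = 4.705%
Summit Capital: e^0.042 − 1 = 4.289%
Beacon Mutual: (1 + 0.049/4)^4 − 1 = 4.991%
Harbor Credit Union: (1 + 0.046/2)^2 − 1 = 4.653%
The highest effective annual rate is Beacon Mutual at 4.991%.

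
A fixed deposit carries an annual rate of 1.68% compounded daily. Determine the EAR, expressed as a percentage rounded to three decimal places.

EAR = (1 + 0.0168/365)^365 − 1.
= (1 + 0.000046)^365 − 1 = 1.016942 − 1 = 1.694%.

1.694%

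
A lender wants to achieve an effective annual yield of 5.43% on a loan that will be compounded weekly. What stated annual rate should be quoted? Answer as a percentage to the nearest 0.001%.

5.290%

(1 + r/52)^52 − 1 = 0.0543, so 1 + r/52 = 1.0543^(1/52).
r/52 = 0.001017, so r = 0.052904 = 5.290%.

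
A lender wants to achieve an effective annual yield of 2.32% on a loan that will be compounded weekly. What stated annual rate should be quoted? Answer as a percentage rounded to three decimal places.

(1 + r/52)^52 − 1 = 0.0232, so 1 + r/52 = 1.0232^(1/52).
r/52 = 0.000441, so r = 0.022940 = 2.294%.

2.294%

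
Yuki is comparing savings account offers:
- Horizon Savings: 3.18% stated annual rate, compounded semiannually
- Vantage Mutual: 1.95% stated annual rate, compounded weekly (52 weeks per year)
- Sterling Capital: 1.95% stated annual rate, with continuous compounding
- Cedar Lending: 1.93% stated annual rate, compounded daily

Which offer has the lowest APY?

Horizon Savings: (1 + 0.0318/2)^2 − 1 = 3.205%
Vantage Mutual: (1 + 0.0195/52)^52 − 1 = 1.969%
Sterling Capital: e^0.0195 − 1 = 1.969%
Cedar Lending: (1 + 0.0193/365)^365 − 1 = 1.949%
The lowest effective annual rate is Cedar Lending at 1.949%.

Cedar Lending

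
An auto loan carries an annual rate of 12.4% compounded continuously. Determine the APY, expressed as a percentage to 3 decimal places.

With continuous compounding, EAR = e^0.124 − 1.
e^0.124 = 1.132016, so EAR = 0.132016 = 13.202%.

13.202%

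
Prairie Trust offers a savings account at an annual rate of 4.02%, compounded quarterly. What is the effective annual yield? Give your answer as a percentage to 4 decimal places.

EAR = (1 + 0.0402/4)^4 − 1.
= (1 + 0.010050)^4 − 1 = 1.040810 − 1 = 4.0810%.

4.0810%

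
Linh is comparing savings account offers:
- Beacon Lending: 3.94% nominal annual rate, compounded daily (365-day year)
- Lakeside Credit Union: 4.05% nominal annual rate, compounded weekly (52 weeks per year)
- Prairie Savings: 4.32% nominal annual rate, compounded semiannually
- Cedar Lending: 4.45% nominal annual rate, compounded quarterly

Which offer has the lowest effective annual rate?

Beacon Lending

Beacon Lending: (1 + 0.0394/365)^365 − 1 = 4.018%
Lakeside Credit Union: (1 + 0.0405/52)^52 − 1 = 4.131%
Prairie Savings: (1 + 0.0432/2)^2 − 1 = 4.367%
Cedar Lending: (1 + 0.0445/4)^4 − 1 = 4.525%
The lowest effective annual rate is Beacon Lending at 4.018%.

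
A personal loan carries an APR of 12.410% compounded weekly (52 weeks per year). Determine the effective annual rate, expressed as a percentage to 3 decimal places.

13.196%

EAR = (1 + 0.12410/52)^52 − 1.
= (1 + 0.002387)^52 − 1 = 1.131962 − 1 = 13.196%.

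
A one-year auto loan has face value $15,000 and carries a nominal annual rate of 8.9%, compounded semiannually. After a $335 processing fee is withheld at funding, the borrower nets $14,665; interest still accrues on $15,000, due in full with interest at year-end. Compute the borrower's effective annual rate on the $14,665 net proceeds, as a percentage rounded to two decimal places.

11.59%

Amount owed after one year: 15,000 × (1 + 0.089/2)^2 = 15,000 × 1.090980 = $16,364.70.
Effective rate on net proceeds: 16,364.70 / 14,665 − 1 = 0.115902 = 11.59%.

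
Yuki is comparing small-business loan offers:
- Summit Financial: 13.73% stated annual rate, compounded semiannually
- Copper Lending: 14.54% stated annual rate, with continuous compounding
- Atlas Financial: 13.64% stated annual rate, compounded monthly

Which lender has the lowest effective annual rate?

Summit Financial: (1 + 0.1373/2)^2 − 1 = 14.201%
Copper Lending: e^0.1454 − 1 = 15.650%
Atlas Financial: (1 + 0.1364/12)^12 − 1 = 14.526%
The lowest effective annual rate is Summit Financial at 14.201%.

Summit Financial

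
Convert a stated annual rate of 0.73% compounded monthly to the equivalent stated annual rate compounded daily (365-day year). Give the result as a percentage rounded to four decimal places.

0.7298%

EAR = (1 + 0.0073/12)^12 − 1 = 0.007324.
Solve (1 + r/365)^365 = 1.007324: r/365 = 1.007324^(1/365) − 1 = 0.000020, so r = 0.007298 = 0.7298%.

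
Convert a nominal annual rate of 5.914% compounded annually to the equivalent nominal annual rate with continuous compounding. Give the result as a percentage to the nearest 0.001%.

Compounded annually, EAR = nominal = 0.059140.
Equivalent continuous rate: r = ln(1 + 0.059140) = 0.057457 = 5.746%.

5.746%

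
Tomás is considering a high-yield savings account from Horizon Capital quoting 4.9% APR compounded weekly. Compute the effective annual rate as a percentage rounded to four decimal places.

5.0196%

EAR = (1 + 0.049/52)^52 − 1.
= (1 + 0.000942)^52 − 1 = 1.050196 − 1 = 5.0196%.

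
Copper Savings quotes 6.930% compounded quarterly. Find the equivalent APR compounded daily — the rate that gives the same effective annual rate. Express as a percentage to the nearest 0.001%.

6.871%

EAR = (1 + 0.06930/4)^4 − 1 = 0.071122.
Solve (1 + r/365)^365 = 1.071122: r/365 = 1.071122^(1/365) − 1 = 0.000188, so r = 0.068713 = 6.871%.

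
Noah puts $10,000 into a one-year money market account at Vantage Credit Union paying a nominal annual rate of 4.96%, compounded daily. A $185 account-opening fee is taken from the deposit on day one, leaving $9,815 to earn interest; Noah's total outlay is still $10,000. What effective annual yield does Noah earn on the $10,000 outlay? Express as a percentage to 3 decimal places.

Value after one year: 9,815 × (1 + 0.0496/365)^365 = 9,815 × 1.050847 = $10,314.06.
Effective yield on the $10,000 outlay: 10,314.06 / 10,000 − 1 = 0.031406 = 3.141%.

3.141%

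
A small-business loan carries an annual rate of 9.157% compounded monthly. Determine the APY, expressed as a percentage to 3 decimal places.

EAR = (1 + 0.09157/12)^12 − 1.
= (1 + 0.007631)^12 − 1 = 1.095513 − 1 = 9.551%.

9.551%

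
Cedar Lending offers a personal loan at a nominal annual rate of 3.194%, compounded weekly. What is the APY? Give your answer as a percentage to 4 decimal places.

EAR = (1 + 0.03194/52)^52 − 1.
= (1 + 0.000614)^52 − 1 = 1.032445 − 1 = 3.2445%.

3.2445%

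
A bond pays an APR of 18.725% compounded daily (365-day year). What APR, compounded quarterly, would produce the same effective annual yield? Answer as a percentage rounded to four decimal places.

EAR = (1 + 0.18725/365)^365 − 1 = 0.205871.
Solve (1 + r/4)^4 = 1.205871: r/4 = 1.205871^(1/4) − 1 = 0.047913, so r = 0.191652 = 19.1652%.

19.1652%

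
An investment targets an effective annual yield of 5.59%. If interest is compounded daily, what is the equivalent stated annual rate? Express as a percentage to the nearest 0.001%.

(1 + r/365)^365 − 1 = 0.0559, so 1 + r/365 = 1.0559^(1/365).
r/365 = 0.000149, so r = 0.054398 = 5.440%.

5.440%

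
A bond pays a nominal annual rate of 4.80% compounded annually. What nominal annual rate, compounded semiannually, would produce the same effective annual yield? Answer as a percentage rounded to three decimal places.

Compounded annually, EAR = nominal = 0.048000.
Solve (1 + r/2)^2 = 1.048000: r/2 = 1.048000^(1/2) − 1 = 0.023719, so r = 0.047437 = 4.744%.

4.744%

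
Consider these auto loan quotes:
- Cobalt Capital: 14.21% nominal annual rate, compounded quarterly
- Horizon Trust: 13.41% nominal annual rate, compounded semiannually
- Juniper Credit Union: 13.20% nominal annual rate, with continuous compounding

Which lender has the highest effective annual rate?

Cobalt Capital: (1 + 0.1421/4)^4 − 1 = 14.985%
Horizon Trust: (1 + 0.1341/2)^2 − 1 = 13.860%
Juniper Credit Union: e^0.1320 − 1 = 14.111%
The highest effective annual rate is Cobalt Capital at 14.985%.

Cobalt Capital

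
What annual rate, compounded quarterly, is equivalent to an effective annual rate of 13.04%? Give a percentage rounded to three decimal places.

12.447%

(1 + r/4)^4 − 1 = 0.1304, so 1 + r/4 = 1.1304^(1/4).
r/4 = 0.031117, so r = 0.124469 = 12.447%.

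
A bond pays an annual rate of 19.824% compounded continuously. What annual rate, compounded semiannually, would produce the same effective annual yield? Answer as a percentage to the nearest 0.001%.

20.840%

EAR under continuous compounding: e^0.19824 − 1 = 0.219255.
Solve (1 + r/2)^2 = 1.219255: r/2 = 1.219255^(1/2) − 1 = 0.104199, so r = 0.208398 = 20.840%.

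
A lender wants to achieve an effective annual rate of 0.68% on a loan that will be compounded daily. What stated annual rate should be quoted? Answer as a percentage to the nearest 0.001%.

(1 + r/365)^365 − 1 = 0.0068, so 1 + r/365 = 1.0068^(1/365).
r/365 = 0.000019, so r = 0.006777 = 0.678%.

0.678%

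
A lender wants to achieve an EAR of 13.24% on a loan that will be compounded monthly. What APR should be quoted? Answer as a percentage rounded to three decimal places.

(1 + r/12)^12 − 1 = 0.1324, so 1 + r/12 = 1.1324^(1/12).
r/12 = 0.010415, so r = 0.124986 = 12.499%.

12.499%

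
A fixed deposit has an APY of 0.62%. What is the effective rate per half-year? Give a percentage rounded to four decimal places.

The per-half-year rate i satisfies (1 + i)^2 = 1 + 0.0062.
i = 1.0062^(1/2) − 1 = 0.0030952 = 0.3095%.

0.3095%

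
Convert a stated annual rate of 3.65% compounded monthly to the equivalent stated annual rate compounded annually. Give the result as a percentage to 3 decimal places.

EAR = (1 + 0.0365/12)^12 − 1 = 0.037117.
Compounded annually, the equivalent nominal rate is the EAR itself: 3.712%.

3.712%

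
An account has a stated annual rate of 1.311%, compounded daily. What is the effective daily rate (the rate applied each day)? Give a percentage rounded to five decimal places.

0.00359%

With a nominal annual rate compounded daily, the periodic rate is the nominal rate divided by 365.
i = 0.01311 / 365 = 0.0000359 = 0.00359%.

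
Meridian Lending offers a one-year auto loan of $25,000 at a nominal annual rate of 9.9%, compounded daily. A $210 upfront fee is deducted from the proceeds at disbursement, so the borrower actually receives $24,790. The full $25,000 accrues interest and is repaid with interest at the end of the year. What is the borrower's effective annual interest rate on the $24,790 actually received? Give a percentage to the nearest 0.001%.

Amount owed after one year: 25,000 × (1 + 0.099/365)^365 = 25,000 × 1.104051 = $27,601.29.
Effective rate on net proceeds: 27,601.29 / 24,790 − 1 = 0.113404 = 11.340%.

11.340%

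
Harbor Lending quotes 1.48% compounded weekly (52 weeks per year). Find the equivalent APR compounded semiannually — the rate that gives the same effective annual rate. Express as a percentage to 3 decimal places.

1.485%

EAR = (1 + 0.0148/52)^52 − 1 = 0.014908.
Solve (1 + r/2)^2 = 1.014908: r/2 = 1.014908^(1/2) − 1 = 0.007426, so r = 0.014853 = 1.485%.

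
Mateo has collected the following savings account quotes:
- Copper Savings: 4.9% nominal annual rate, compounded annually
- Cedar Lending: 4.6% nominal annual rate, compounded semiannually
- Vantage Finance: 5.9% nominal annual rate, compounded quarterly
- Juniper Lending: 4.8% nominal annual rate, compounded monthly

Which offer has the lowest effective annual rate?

Cedar Lending

Copper Savings: compounded annually, EAR = 4.900%
Cedar Lending: (1 + 0.046/2)^2 − 1 = 4.653%
Vantage Finance: (1 + 0.059/4)^4 − 1 = 6.032%
Juniper Lending: (1 + 0.048/12)^12 − 1 = 4.907%
The lowest effective annual rate is Cedar Lending at 4.653%.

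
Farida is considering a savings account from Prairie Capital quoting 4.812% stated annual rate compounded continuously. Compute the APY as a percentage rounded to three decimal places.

With continuous compounding, EAR = e^0.04812 − 1.
e^0.04812 = 1.049297, so EAR = 0.049297 = 4.930%.

4.930%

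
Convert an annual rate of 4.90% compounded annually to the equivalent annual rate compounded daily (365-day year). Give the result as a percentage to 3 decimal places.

Compounded annually, EAR = nominal = 0.049000.
Solve (1 + r/365)^365 = 1.049000: r/365 = 1.049000^(1/365) − 1 = 0.000131, so r = 0.047840 = 4.784%.

4.784%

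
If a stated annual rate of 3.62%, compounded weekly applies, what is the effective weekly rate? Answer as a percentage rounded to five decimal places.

0.06962%

With a nominal annual rate compounded weekly, the periodic rate is the nominal rate divided by 52.
i = 0.0362 / 52 = 0.0006962 = 0.06962%.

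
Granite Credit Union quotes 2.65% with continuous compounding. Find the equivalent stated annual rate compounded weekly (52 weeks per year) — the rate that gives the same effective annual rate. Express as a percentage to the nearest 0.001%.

EAR under continuous compounding: e^0.0265 − 1 = 0.026854.
Solve (1 + r/52)^52 = 1.026854: r/52 = 1.026854^(1/52) − 1 = 0.000510, so r = 0.026507 = 2.651%.

2.651%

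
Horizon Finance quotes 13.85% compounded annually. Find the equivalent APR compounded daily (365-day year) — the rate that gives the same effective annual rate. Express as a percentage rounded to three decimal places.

Compounded annually, EAR = nominal = 0.138500.
Solve (1 + r/365)^365 = 1.138500: r/365 = 1.138500^(1/365) − 1 = 0.000355, so r = 0.129735 = 12.973%.

12.973%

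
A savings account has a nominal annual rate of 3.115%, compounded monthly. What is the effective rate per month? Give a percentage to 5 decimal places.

With a nominal annual rate compounded monthly, the periodic rate is the nominal rate divided by 12.
i = 0.03115 / 12 = 0.0025958 = 0.25958%.

0.25958%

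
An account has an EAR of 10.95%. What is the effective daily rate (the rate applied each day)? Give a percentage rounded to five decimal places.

0.02847%

The per-day rate i satisfies (1 + i)^365 = 1 + 0.1095.
i = 1.1095^(1/365) − 1 = 0.0002847 = 0.02847%.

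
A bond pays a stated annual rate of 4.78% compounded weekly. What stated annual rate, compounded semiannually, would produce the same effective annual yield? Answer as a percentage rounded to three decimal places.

EAR = (1 + 0.0478/52)^52 − 1 = 0.048938.
Solve (1 + r/2)^2 = 1.048938: r/2 = 1.048938^(1/2) − 1 = 0.024177, so r = 0.048353 = 4.835%.

4.835%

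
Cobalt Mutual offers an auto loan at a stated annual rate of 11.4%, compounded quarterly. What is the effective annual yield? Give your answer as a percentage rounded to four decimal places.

11.8967%

EAR = (1 + 0.114/4)^4 − 1.
= (1 + 0.028500)^4 − 1 = 1.118967 − 1 = 11.8967%.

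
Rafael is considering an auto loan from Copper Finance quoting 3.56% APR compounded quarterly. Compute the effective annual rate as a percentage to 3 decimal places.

EAR = (1 + 0.0356/4)^4 − 1.
= 1.036078 − 1 = 3.608%.

3.608%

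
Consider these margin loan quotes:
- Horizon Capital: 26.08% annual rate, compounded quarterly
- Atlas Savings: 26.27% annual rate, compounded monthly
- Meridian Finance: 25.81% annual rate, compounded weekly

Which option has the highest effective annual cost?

Atlas Savings

Horizon Capital: (1 + 0.2608/4)^4 − 1 = 28.743%
Atlas Savings: (1 + 0.2627/12)^12 − 1 = 29.676%
Meridian Finance: (1 + 0.2581/52)^52 − 1 = 29.364%
The highest effective annual rate is Atlas Savings at 29.676%.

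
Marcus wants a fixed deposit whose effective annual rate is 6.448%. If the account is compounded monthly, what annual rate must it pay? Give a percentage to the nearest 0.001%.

6.265%

(1 + r/12)^12 − 1 = 0.06448, so 1 + r/12 = 1.06448^(1/12).
r/12 = 0.005221, so r = 0.062649 = 6.265%.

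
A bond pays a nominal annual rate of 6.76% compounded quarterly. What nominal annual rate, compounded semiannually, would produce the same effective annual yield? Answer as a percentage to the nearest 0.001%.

6.817%

EAR = (1 + 0.0676/4)^4 − 1 = 0.069333.
Solve (1 + r/2)^2 = 1.069333: r/2 = 1.069333^(1/2) − 1 = 0.034086, so r = 0.068171 = 6.817%.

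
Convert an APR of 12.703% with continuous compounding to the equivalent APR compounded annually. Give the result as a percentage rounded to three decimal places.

13.545%

EAR under continuous compounding: e^0.12703 − 1 = 0.135451.
Compounded annually, the equivalent nominal rate is the EAR itself: 13.545%.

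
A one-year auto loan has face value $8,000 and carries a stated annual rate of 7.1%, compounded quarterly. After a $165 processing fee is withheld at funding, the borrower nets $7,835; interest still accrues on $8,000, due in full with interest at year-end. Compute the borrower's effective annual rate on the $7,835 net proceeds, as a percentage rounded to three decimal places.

Amount owed after one year: 8,000 × (1 + 0.071/4)^4 = 8,000 × 1.072913 = $8,583.30.
Effective rate on net proceeds: 8,583.30 / 7,835 − 1 = 0.095508 = 9.551%.

9.551%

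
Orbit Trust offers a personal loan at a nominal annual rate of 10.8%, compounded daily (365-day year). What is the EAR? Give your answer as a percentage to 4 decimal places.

11.4030%

EAR = (1 + 0.108/365)^365 − 1.
= (1 + 0.000296)^365 − 1 = 1.114030 − 1 = 11.4030%.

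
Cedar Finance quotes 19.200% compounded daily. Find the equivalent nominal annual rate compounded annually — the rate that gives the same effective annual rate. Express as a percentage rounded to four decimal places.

EAR = (1 + 0.19200/365)^365 − 1 = 0.211609.
Compounded annually, the equivalent nominal rate is the EAR itself: 21.1609%.

21.1609%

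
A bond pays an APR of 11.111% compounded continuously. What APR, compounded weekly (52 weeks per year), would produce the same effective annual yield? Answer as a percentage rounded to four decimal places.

EAR under continuous compounding: e^0.11111 − 1 = 0.117518.
Solve (1 + r/52)^52 = 1.117518: r/52 = 1.117518^(1/52) − 1 = 0.002139, so r = 0.111229 = 11.1229%.

11.1229%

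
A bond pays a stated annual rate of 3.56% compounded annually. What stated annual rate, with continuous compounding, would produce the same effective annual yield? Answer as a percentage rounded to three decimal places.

3.498%

Compounded annually, EAR = nominal = 0.035600.
Equivalent continuous rate: r = ln(1 + 0.035600) = 0.034981 = 3.498%.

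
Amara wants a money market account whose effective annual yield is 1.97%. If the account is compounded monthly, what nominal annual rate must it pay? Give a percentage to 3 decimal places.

(1 + r/12)^12 − 1 = 0.0197, so 1 + r/12 = 1.0197^(1/12).
r/12 = 0.001627, so r = 0.019524 = 1.952%.

1.952%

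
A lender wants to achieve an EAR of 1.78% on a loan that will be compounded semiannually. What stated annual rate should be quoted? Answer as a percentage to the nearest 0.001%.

1.772%

(1 + r/2)^2 − 1 = 0.0178, so 1 + r/2 = 1.0178^(1/2).
r/2 = 0.008861, so r = 0.017721 = 1.772%.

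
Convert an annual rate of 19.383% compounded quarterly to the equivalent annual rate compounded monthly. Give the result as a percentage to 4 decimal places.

19.0781%

EAR = (1 + 0.19383/4)^4 − 1 = 0.208379.
Solve (1 + r/12)^12 = 1.208379: r/12 = 1.208379^(1/12) − 1 = 0.015898, so r = 0.190781 = 19.0781%.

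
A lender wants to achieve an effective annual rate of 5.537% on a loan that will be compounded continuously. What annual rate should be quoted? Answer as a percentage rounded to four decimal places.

Continuous: nominal r satisfies e^r − 1 = 0.05537.
r = ln(1 + 0.05537) = ln(1.05537) = 0.053891 = 5.3891%.

5.3891%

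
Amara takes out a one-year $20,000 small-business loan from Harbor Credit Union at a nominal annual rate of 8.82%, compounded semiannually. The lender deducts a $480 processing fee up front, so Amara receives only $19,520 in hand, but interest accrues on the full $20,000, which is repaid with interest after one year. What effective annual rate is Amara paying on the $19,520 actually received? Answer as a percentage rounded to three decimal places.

11.695%

Amount owed after one year: 20,000 × (1 + 0.0882/2)^2 = 20,000 × 1.090145 = $21,802.90.
Effective rate on net proceeds: 21,802.90 / 19,520 − 1 = 0.116952 = 11.695%.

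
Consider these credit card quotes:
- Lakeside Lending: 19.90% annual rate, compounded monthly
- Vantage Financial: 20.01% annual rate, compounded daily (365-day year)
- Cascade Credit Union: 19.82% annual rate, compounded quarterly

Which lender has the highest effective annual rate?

Vantage Financial

Lakeside Lending: (1 + 0.1990/12)^12 − 1 = 21.819%
Vantage Financial: (1 + 0.2001/365)^365 − 1 = 22.146%
Cascade Credit Union: (1 + 0.1982/4)^4 − 1 = 21.342%
The highest effective annual rate is Vantage Financial at 22.146%.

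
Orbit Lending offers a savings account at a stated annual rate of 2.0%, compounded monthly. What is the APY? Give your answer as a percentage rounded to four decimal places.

EAR = (1 + 0.020/12)^12 − 1.
= 1.020184 − 1 = 2.0184%.

2.0184%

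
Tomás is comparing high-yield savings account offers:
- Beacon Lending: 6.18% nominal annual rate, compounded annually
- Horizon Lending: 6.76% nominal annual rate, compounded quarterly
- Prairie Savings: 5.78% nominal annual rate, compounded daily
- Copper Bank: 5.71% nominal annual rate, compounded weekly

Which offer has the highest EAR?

Horizon Lending

Beacon Lending: compounded annually, EAR = 6.180%
Horizon Lending: (1 + 0.0676/4)^4 − 1 = 6.933%
Prairie Savings: (1 + 0.0578/365)^365 − 1 = 5.950%
Copper Bank: (1 + 0.0571/52)^52 − 1 = 5.873%
The highest effective annual rate is Horizon Lending at 6.933%.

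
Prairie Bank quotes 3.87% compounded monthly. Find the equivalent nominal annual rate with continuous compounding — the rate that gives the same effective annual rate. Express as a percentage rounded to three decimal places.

EAR = (1 + 0.0387/12)^12 − 1 = 0.039394.
Equivalent continuous rate: r = ln(1 + 0.039394) = 0.038638 = 3.864%.

3.864%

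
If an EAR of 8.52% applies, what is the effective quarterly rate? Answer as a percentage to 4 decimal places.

2.0651%

The per-quarter rate i satisfies (1 + i)^4 = 1 + 0.0852.
i = 1.0852^(1/4) − 1 = 0.0206514 = 2.0651%.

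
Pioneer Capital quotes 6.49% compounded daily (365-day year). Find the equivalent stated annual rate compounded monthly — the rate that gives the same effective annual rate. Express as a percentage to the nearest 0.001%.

6.507%

EAR = (1 + 0.0649/365)^365 − 1 = 0.067046.
Solve (1 + r/12)^12 = 1.067046: r/12 = 1.067046^(1/12) − 1 = 0.005423, so r = 0.065070 = 6.507%.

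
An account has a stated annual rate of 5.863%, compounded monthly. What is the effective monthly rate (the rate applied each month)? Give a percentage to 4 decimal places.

0.4886%

With a nominal annual rate compounded monthly, the periodic rate is the nominal rate divided by 12.
i = 0.05863 / 12 = 0.0048858 = 0.4886%.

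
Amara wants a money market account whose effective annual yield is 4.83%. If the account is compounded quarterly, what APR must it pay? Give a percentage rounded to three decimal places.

4.745%

(1 + r/4)^4 − 1 = 0.0483, so 1 + r/4 = 1.0483^(1/4).
r/4 = 0.011862, so r = 0.047449 = 4.745%.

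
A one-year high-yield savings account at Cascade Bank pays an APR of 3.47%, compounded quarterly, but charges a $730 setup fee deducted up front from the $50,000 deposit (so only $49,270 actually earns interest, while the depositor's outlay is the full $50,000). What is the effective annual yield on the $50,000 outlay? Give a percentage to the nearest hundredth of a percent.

2.00%

Value after one year: 49,270 × (1 + 0.0347/4)^4 = 49,270 × 1.035154 = $51,002.05.
Effective yield on the $50,000 outlay: 51,002.05 / 50,000 − 1 = 0.020041 = 2.00%.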